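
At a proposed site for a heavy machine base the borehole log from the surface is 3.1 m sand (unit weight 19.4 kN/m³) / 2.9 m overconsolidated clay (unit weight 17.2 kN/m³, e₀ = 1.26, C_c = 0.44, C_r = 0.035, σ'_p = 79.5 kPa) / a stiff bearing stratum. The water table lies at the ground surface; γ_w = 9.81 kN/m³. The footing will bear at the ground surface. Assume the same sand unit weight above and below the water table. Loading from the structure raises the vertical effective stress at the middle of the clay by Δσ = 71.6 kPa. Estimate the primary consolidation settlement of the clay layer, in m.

Mid-depth of clay below the ground surface: z = 3.1 + 2.9/2 = 4.55 m.
Total vertical stress at mid-clay: σ_v = 19.4×3.1 + 17.2×1.45 = 85.08 kPa.
Pore pressure: u = 9.81×(4.55 − 0) = 44.636 kPa.
Initial effective stress: σ'_0 = σ_v − u = 85.08 − 44.636 = 40.444 kPa.
Final effective stress: σ'_f = 40.444 + 71.6 = 112.04 kPa.
σ'_f = 112.04 > σ'_p = 79.5 kPa, so the stress path crosses the preconsolidation pressure — recompression up to σ'_p, then virgin compression beyond:
S_c = H/(1+e₀)·[C_r·log₁₀(σ'_p/σ'_0) + C_c·log₁₀(σ'_f/σ'_p)]
    = 2.9/2.26 × [0.035×log₁₀(79.5/40.444) + 0.44×log₁₀(112.04/79.5)]
    = 1.2832 × [0.010273 + 0.065563] = 0.09731 m

S_c ≈ 0.0973 m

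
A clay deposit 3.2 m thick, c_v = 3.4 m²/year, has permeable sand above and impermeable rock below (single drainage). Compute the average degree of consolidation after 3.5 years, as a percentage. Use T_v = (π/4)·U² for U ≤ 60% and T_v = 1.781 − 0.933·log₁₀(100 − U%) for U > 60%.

U ≈ 95.4 %

Drainage path length: H_d = H = 3.2 m (single drainage).
T_v = c_v·t/H_d² = 3.4×3.5/3.2² = 1.1621.
T_v = 1.1621 corresponds to the U > 60% branch:
U = 1 − 10^((1.781 − T_v)/0.933)/100 = 0.9539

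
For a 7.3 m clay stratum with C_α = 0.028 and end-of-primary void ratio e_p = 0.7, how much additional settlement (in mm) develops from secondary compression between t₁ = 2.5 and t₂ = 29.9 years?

S_s ≈ 130 mm

Secondary compression: S_s = C_α·H/(1+e_p)·log₁₀(t₂/t₁)
S_s = 0.028×7.3/(1+0.7)×log₁₀(29.9/2.5)
    = 0.1202 × 1.078 = 0.1296 m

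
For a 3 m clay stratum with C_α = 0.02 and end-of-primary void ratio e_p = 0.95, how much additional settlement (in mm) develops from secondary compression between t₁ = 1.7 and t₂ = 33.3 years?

S_s ≈ 39.8 mm

Secondary compression: S_s = C_α·H/(1+e_p)·log₁₀(t₂/t₁)
S_s = 0.02×3/(1+0.95)×log₁₀(33.3/1.7)
    = 0.03077 × 1.292 = 0.03975 m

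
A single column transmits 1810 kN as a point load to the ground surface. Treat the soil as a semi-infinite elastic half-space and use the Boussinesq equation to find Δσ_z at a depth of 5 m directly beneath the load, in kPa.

Boussinesq vertical stress below a point load on an elastic half-space:
Δσ_z = 3P/(2πz²) · [1 + (r/z)²]^(−5/2)
r/z = 0/5 = 0; [1+(r/z)²]^(−5/2) = 1.
Δσ_z = 3×1810/(2π×5²) × 1 = 34.568 × 1 = 34.57 kPa

Δσ_z ≈ 34.6 kPa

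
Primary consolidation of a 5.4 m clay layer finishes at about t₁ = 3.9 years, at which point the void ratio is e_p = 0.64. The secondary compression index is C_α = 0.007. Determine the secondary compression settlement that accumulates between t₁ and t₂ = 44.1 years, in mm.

S_s ≈ 24.3 mm

Secondary compression: S_s = C_α·H/(1+e_p)·log₁₀(t₂/t₁)
S_s = 0.007×5.4/(1+0.64)×log₁₀(44.1/3.9)
    = 0.02305 × 1.053 = 0.02428 m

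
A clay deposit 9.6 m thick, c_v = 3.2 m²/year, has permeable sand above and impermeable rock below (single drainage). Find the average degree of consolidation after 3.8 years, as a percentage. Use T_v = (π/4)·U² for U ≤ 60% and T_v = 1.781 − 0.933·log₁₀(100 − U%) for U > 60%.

Drainage path length: H_d = H = 9.6 m (single drainage).
T_v = c_v·t/H_d² = 3.2×3.8/9.6² = 0.13194.
T_v = 0.13194 corresponds to the U ≤ 60% branch:
U = √(4T_v/π) = 0.4099

U ≈ 41 %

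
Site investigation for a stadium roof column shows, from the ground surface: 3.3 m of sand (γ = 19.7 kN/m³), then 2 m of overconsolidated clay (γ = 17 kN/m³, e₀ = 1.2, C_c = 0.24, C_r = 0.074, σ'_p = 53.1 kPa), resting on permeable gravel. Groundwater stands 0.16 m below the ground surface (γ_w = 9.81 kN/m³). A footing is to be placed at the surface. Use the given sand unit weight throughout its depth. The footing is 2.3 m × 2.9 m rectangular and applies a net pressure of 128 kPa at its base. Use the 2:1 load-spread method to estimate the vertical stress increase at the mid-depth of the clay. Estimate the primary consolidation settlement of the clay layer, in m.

S_c ≈ 0.0178 m

Mid-depth of clay below the ground surface: z = 3.3 + 2/2 = 4.3 m.
Total vertical stress at mid-clay: σ_v = 19.7×3.3 + 17×1 = 82.01 kPa.
Pore pressure: u = 9.81×(4.3 − 0.16) = 40.613 kPa.
Initial effective stress: σ'_0 = σ_v − u = 82.01 − 40.613 = 41.397 kPa.
Stress increase at mid-clay by the 2:1 spreading method:
Δσ = qBL/((B+z)(L+z)) = 128×2.3×2.9/((2.3+4.3)(2.9+4.3)) = 17.966 kPa
Final effective stress: σ'_f = 41.397 + 17.966 = 59.363 kPa.
σ'_f = 59.363 > σ'_p = 53.1 kPa, so the stress path crosses the preconsolidation pressure — recompression up to σ'_p, then virgin compression beyond:
S_c = H/(1+e₀)·[C_r·log₁₀(σ'_p/σ'_0) + C_c·log₁₀(σ'_f/σ'_p)]
    = 2/2.2 × [0.074×log₁₀(53.1/41.397) + 0.24×log₁₀(59.363/53.1)]
    = 0.90909 × [0.0080013 + 0.011621] = 0.01784 m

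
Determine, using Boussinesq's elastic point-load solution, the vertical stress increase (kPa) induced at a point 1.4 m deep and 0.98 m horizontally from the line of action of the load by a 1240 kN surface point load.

Boussinesq vertical stress below a point load on an elastic half-space:
Δσ_z = 3P/(2πz²) · [1 + (r/z)²]^(−5/2)
r/z = 0.98/1.4 = 0.7; [1+(r/z)²]^(−5/2) = 0.36901.
Δσ_z = 3×1240/(2π×1.4²) × 0.36901 = 302.07 × 0.36901 = 111.5 kPa

Δσ_z ≈ 111 kPa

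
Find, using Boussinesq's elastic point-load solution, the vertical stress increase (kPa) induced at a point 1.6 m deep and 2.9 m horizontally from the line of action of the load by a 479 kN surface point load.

Boussinesq vertical stress below a point load on an elastic half-space:
Δσ_z = 3P/(2πz²) · [1 + (r/z)²]^(−5/2)
r/z = 2.9/1.6 = 1.8125; [1+(r/z)²]^(−5/2) = 0.026308.
Δσ_z = 3×479/(2π×1.6²) × 0.026308 = 89.338 × 0.026308 = 2.35 kPa

Δσ_z ≈ 2.35 kPa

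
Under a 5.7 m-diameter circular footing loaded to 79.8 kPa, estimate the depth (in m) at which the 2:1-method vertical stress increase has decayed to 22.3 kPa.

z ≈ 5.08 m

2:1 spreading — at depth z the loaded area has grown by z in each plan dimension:
qD²/(D+z)² = Δσ_z ⇒ z = D(√(q/Δσ_z) − 1) = 5.7×(√(79.8/22.3) − 1) = 5.083 m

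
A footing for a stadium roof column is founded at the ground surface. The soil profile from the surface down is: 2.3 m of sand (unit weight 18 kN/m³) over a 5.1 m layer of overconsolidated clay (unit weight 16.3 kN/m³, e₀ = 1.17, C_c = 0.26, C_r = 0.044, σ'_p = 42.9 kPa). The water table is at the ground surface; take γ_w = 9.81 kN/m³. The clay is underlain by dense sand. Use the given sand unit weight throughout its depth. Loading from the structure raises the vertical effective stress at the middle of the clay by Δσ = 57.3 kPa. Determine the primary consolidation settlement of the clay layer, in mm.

Mid-depth of clay below the ground surface: z = 2.3 + 5.1/2 = 4.85 m.
Total vertical stress at mid-clay: σ_v = 18×2.3 + 16.3×2.55 = 82.965 kPa.
Pore pressure: u = 9.81×(4.85 − 0) = 47.578 kPa.
Initial effective stress: σ'_0 = σ_v − u = 82.965 − 47.578 = 35.387 kPa.
Final effective stress: σ'_f = 35.387 + 57.3 = 92.687 kPa.
σ'_f = 92.687 > σ'_p = 42.9 kPa, so the stress path crosses the preconsolidation pressure — recompression up to σ'_p, then virgin compression beyond:
S_c = H/(1+e₀)·[C_r·log₁₀(σ'_p/σ'_0) + C_c·log₁₀(σ'_f/σ'_p)]
    = 5.1/2.17 × [0.044×log₁₀(42.9/35.387) + 0.26×log₁₀(92.687/42.9)]
    = 2.3502 × [0.003679 + 0.086986] = 0.2131 m

S_c ≈ 213 mm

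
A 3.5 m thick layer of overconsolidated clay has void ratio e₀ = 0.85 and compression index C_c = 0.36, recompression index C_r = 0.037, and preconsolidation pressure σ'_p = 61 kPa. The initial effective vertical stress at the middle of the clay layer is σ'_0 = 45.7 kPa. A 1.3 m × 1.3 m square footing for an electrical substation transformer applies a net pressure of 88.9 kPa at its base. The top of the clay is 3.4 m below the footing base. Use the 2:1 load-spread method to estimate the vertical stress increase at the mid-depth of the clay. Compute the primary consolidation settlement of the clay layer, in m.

S_c ≈ 0.00231 m

Mid-depth of clay below the footing base: z = 3.4 + 3.5/2 = 5.15 m.
Stress increase at mid-clay by the 2:1 spreading method:
Δσ = qBL/((B+z)(L+z)) = 88.9×1.3×1.3/((1.3+5.15)(1.3+5.15)) = 3.6113 kPa
Final effective stress: σ'_f = 45.7 + 3.6113 = 49.311 kPa.
σ'_f = 49.311 ≤ σ'_p = 61 kPa, so the clay remains overconsolidated and only the recompression index applies:
S_c = C_r·H/(1+e₀)·log₁₀(σ'_f/σ'_0) = 0.037×3.5/1.85×log₁₀(49.311/45.7)
    = 0.07 × 0.033028 = 0.002312 m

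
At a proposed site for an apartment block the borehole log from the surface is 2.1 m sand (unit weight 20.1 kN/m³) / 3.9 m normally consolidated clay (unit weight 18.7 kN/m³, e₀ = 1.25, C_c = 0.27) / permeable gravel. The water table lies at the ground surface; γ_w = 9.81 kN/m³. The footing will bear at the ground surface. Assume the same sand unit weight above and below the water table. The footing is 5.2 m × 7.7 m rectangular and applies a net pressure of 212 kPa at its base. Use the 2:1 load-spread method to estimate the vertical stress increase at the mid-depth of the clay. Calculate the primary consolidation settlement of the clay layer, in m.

S_c ≈ 0.224 m

Mid-depth of clay below the ground surface: z = 2.1 + 3.9/2 = 4.05 m.
Total vertical stress at mid-clay: σ_v = 20.1×2.1 + 18.7×1.95 = 78.675 kPa.
Pore pressure: u = 9.81×(4.05 − 0) = 39.73 kPa.
Initial effective stress: σ'_0 = σ_v − u = 78.675 − 39.73 = 38.945 kPa.
Stress increase at mid-clay by the 2:1 spreading method:
Δσ = qBL/((B+z)(L+z)) = 212×5.2×7.7/((5.2+4.05)(7.7+4.05)) = 78.1 kPa
Final effective stress: σ'_f = σ'_0 + Δσ = 38.945 + 78.1 = 117.04 kPa.
Normally consolidated clay, so the full stress increment lies on the virgin compression line:
S_c = C_c·H/(1+e₀)·log₁₀(σ'_f/σ'_0) = 0.27×3.9/(1+1.25)×log₁₀(117.04/38.945)
    = 0.468 × 0.47788 = 0.2236 m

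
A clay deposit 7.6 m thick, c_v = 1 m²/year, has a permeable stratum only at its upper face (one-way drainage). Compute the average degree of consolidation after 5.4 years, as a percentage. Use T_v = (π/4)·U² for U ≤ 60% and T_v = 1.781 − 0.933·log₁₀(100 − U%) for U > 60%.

U ≈ 34.5 %

Drainage path length: H_d = H = 7.6 m (single drainage).
T_v = c_v·t/H_d² = 1×5.4/7.6² = 0.09349.
T_v = 0.09349 corresponds to the U ≤ 60% branch:
U = √(4T_v/π) = 0.345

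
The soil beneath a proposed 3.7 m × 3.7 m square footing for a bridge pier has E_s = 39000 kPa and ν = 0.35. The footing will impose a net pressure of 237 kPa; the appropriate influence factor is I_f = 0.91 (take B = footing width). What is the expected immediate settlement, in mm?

S_e ≈ 18 mm

Immediate (elastic) settlement: S_e = q·B·(1−ν²)/E_s · I_f.
S_e = 237 × 3.7 × (1 − 0.35²) / 39000 × 0.91
    = 237 × 3.7 × 0.8775 / 39000 × 0.91
    = 0.01795 m = 17.95 mm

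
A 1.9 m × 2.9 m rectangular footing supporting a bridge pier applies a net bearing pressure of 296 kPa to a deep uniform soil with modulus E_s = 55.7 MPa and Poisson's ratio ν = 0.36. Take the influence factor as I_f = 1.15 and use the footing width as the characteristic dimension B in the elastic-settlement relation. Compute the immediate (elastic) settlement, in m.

Immediate (elastic) settlement: S_e = q·B·(1−ν²)/E_s · I_f.
E_s = 55.7 MPa = 55700 kPa.
S_e = 296 × 1.9 × (1 − 0.36²) / 55700 × 1.15
    = 296 × 1.9 × 0.8704 / 55700 × 1.15
    = 0.01011 m

S_e ≈ 0.0101 m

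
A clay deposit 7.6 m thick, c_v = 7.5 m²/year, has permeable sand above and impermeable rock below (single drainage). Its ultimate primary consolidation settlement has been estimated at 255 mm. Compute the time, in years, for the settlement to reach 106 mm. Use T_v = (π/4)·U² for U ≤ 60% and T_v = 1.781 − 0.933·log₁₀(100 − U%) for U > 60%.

Drainage path length: H_d = H = 7.6 m (single drainage).
U = S(t)/S_ult = 106/255 = 0.4157.
U ≤ 60%: T_v = (π/4)·U² = (π/4)×0.41569² = 0.13571.
t = T_v·H_d²/c_v = 0.13571×7.6²/7.5 = 1.045 years.

t ≈ 1.05 years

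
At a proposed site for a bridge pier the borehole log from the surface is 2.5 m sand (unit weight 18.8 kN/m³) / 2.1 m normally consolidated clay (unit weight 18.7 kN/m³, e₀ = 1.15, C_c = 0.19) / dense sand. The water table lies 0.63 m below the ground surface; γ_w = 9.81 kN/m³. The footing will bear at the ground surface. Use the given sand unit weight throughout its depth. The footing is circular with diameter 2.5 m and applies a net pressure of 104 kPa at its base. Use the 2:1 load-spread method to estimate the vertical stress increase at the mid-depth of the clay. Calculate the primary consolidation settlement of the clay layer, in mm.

Mid-depth of clay below the ground surface: z = 2.5 + 2.1/2 = 3.55 m.
Total vertical stress at mid-clay: σ_v = 18.8×2.5 + 18.7×1.05 = 66.635 kPa.
Pore pressure: u = 9.81×(3.55 − 0.63) = 28.645 kPa.
Initial effective stress: σ'_0 = σ_v − u = 66.635 − 28.645 = 37.99 kPa.
Stress increase at mid-clay by the 2:1 spreading method:
Δσ ≈ qD²/(D+z)² = 104×2.5²/(2.5+3.55)² = 17.758 kPa
Final effective stress: σ'_f = σ'_0 + Δσ = 37.99 + 17.758 = 55.748 kPa.
Normally consolidated clay, so the full stress increment lies on the virgin compression line:
S_c = C_c·H/(1+e₀)·log₁₀(σ'_f/σ'_0) = 0.19×2.1/(1+1.15)×log₁₀(55.748/37.99)
    = 0.18558 × 0.16656 = 0.03091 m

S_c ≈ 30.9 mm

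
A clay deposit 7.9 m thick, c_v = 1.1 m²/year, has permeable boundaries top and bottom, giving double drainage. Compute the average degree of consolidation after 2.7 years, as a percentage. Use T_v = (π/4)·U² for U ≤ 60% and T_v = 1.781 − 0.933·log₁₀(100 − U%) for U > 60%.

U ≈ 49.2 %

Drainage path length: H_d = H/2 = 3.95 m (double drainage).
T_v = c_v·t/H_d² = 1.1×2.7/3.95² = 0.19035.
T_v = 0.19035 corresponds to the U ≤ 60% branch:
U = √(4T_v/π) = 0.4923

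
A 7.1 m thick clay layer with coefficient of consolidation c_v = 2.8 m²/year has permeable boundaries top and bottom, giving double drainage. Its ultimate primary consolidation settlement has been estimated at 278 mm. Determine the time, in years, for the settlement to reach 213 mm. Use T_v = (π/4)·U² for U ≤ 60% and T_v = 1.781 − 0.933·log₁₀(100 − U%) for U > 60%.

t ≈ 2.27 years

Drainage path length: H_d = H/2 = 3.55 m (double drainage).
U = S(t)/S_ult = 213/278 = 0.7662.
U > 60%: T_v = 1.781 − 0.933·log₁₀(100 − 76.619) = 0.50385.
t = T_v·H_d²/c_v = 0.50385×3.55²/2.8 = 2.268 years.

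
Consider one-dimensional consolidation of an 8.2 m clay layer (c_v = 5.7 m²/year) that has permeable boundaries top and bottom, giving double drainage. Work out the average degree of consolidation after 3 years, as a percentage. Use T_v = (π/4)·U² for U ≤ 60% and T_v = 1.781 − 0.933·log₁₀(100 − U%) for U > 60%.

U ≈ 93.4 %

Drainage path length: H_d = H/2 = 4.1 m (double drainage).
T_v = c_v·t/H_d² = 5.7×3/4.1² = 1.0173.
T_v = 1.0173 corresponds to the U > 60% branch:
U = 1 − 10^((1.781 − T_v)/0.933)/100 = 0.9342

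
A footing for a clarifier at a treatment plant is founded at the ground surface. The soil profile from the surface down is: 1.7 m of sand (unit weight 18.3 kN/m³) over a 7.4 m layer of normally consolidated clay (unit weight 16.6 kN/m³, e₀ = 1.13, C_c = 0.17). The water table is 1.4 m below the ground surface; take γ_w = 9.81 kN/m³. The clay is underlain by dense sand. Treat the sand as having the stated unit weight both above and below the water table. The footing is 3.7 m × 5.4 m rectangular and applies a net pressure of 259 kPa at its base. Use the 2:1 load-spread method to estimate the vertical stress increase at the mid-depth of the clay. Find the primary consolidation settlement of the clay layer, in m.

S_c ≈ 0.176 m

Mid-depth of clay below the ground surface: z = 1.7 + 7.4/2 = 5.4 m.
Total vertical stress at mid-clay: σ_v = 18.3×1.7 + 16.6×3.7 = 92.53 kPa.
Pore pressure: u = 9.81×(5.4 − 1.4) = 39.24 kPa.
Initial effective stress: σ'_0 = σ_v − u = 92.53 − 39.24 = 53.29 kPa.
Stress increase at mid-clay by the 2:1 spreading method:
Δσ = qBL/((B+z)(L+z)) = 259×3.7×5.4/((3.7+5.4)(5.4+5.4)) = 52.654 kPa
Final effective stress: σ'_f = σ'_0 + Δσ = 53.29 + 52.654 = 105.94 kPa.
Normally consolidated clay, so the full stress increment lies on the virgin compression line:
S_c = C_c·H/(1+e₀)·log₁₀(σ'_f/σ'_0) = 0.17×7.4/(1+1.13)×log₁₀(105.94/53.29)
    = 0.59061 × 0.29841 = 0.1762 m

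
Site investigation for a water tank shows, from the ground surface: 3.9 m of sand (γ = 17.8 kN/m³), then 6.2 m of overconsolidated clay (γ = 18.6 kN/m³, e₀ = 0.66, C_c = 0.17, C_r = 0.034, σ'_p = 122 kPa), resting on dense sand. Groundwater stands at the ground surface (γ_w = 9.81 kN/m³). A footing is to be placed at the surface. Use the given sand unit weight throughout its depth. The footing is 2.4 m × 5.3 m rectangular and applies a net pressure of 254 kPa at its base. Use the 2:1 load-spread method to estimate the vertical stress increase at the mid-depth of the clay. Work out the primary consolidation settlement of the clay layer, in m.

S_c ≈ 0.0216 m

Mid-depth of clay below the ground surface: z = 3.9 + 6.2/2 = 7 m.
Total vertical stress at mid-clay: σ_v = 17.8×3.9 + 18.6×3.1 = 127.08 kPa.
Pore pressure: u = 9.81×(7 − 0) = 68.67 kPa.
Initial effective stress: σ'_0 = σ_v − u = 127.08 − 68.67 = 58.41 kPa.
Stress increase at mid-clay by the 2:1 spreading method:
Δσ = qBL/((B+z)(L+z)) = 254×2.4×5.3/((2.4+7)(5.3+7)) = 27.944 kPa
Final effective stress: σ'_f = 58.41 + 27.944 = 86.354 kPa.
σ'_f = 86.354 ≤ σ'_p = 122 kPa, so the clay remains overconsolidated and only the recompression index applies:
S_c = C_r·H/(1+e₀)·log₁₀(σ'_f/σ'_0) = 0.034×6.2/1.66×log₁₀(86.354/58.41)
    = 0.12699 × 0.1698 = 0.02156 m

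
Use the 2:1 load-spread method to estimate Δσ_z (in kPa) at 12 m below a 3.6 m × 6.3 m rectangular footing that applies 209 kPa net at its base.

Δσ_z ≈ 16.6 kPa

By the 2:1 method the load spreads at 1 horizontal : 2 vertical, so at depth z the loaded area has grown by z in each plan dimension:
Δσ = qBL/((B+z)(L+z)) = 209×3.6×6.3/((3.6+12)(6.3+12)) = 16.604 kPa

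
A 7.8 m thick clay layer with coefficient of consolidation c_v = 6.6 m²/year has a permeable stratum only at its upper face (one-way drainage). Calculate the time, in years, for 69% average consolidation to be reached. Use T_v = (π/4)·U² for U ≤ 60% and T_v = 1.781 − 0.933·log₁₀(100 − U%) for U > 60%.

Drainage path length: H_d = H = 7.8 m (single drainage).
U > 60%: T_v = 1.781 − 0.933·log₁₀(100 − 69) = 0.38956.
t = T_v·H_d²/c_v = 0.38956×7.8²/6.6 = 3.591 years.

t ≈ 3.59 years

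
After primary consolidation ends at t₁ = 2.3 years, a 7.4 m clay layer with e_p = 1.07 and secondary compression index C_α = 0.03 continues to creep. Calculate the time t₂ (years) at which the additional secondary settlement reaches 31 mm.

S_s = C_α·H/(1+e_p)·log₁₀(t₂/t₁) ⇒ log₁₀(t₂/t₁) = S_s·(1+e_p)/(C_α·H).
log₁₀(t₂/t₁) = 0.031 × (1+1.07) / (0.03×7.4) = 0.2891
t₂ = t₁ × 10^0.2891 = 2.3 × 1.946 = 4.475 years

t₂ ≈ 4.47 years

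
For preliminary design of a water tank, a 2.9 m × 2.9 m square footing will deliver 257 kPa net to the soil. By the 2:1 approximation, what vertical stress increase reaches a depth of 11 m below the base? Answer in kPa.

By the 2:1 method the load spreads at 1 horizontal : 2 vertical, so at depth z the loaded area has grown by z in each plan dimension:
Δσ = qBL/((B+z)(L+z)) = 257×2.9×2.9/((2.9+11)(2.9+11)) = 11.187 kPa

Δσ_z ≈ 11.2 kPa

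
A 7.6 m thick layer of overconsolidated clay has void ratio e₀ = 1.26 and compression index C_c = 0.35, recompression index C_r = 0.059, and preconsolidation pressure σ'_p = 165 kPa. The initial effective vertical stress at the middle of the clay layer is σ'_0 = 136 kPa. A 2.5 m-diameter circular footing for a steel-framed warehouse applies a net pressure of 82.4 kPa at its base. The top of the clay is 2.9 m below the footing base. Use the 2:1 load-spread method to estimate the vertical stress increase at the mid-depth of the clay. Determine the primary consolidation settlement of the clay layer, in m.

Mid-depth of clay below the footing base: z = 2.9 + 7.6/2 = 6.7 m.
Stress increase at mid-clay by the 2:1 spreading method:
Δσ ≈ qD²/(D+z)² = 82.4×2.5²/(2.5+6.7)² = 6.0846 kPa
Final effective stress: σ'_f = 136 + 6.0846 = 142.08 kPa.
σ'_f = 142.08 ≤ σ'_p = 165 kPa, so the clay remains overconsolidated and only the recompression index applies:
S_c = C_r·H/(1+e₀)·log₁₀(σ'_f/σ'_0) = 0.059×7.6/2.26×log₁₀(142.08/136)
    = 0.19841 × 0.018994 = 0.003769 m

S_c ≈ 0.00377 m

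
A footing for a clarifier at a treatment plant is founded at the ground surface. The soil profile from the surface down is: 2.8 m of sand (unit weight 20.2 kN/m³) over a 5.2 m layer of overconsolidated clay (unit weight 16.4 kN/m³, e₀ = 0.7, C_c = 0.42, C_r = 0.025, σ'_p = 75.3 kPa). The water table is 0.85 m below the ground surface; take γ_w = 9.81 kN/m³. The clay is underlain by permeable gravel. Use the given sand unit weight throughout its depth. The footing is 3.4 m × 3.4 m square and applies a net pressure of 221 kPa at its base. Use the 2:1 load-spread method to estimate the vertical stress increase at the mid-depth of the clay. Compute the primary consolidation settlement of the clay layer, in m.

Mid-depth of clay below the ground surface: z = 2.8 + 5.2/2 = 5.4 m.
Total vertical stress at mid-clay: σ_v = 20.2×2.8 + 16.4×2.6 = 99.2 kPa.
Pore pressure: u = 9.81×(5.4 − 0.85) = 44.636 kPa.
Initial effective stress: σ'_0 = σ_v − u = 99.2 − 44.636 = 54.564 kPa.
Stress increase at mid-clay by the 2:1 spreading method:
Δσ = qBL/((B+z)(L+z)) = 221×3.4×3.4/((3.4+5.4)(3.4+5.4)) = 32.99 kPa
Final effective stress: σ'_f = 54.564 + 32.99 = 87.554 kPa.
σ'_f = 87.554 > σ'_p = 75.3 kPa, so the stress path crosses the preconsolidation pressure — recompression up to σ'_p, then virgin compression beyond:
S_c = H/(1+e₀)·[C_r·log₁₀(σ'_p/σ'_0) + C_c·log₁₀(σ'_f/σ'_p)]
    = 5.2/1.7 × [0.025×log₁₀(75.3/54.564) + 0.42×log₁₀(87.554/75.3)]
    = 3.0588 × [0.0034972 + 0.027502] = 0.09482 m

S_c ≈ 0.0948 m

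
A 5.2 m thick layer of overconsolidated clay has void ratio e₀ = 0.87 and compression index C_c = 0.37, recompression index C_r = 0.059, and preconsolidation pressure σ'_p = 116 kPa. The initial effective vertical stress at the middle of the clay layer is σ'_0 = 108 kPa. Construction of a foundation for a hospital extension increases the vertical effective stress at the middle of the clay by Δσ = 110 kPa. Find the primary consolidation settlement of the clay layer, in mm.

S_c ≈ 287 mm

Final effective stress: σ'_f = 108 + 110 = 218 kPa.
σ'_f = 218 > σ'_p = 116 kPa, so the stress path crosses the preconsolidation pressure — recompression up to σ'_p, then virgin compression beyond:
S_c = H/(1+e₀)·[C_r·log₁₀(σ'_p/σ'_0) + C_c·log₁₀(σ'_f/σ'_p)]
    = 5.2/1.87 × [0.059×log₁₀(116/108) + 0.37×log₁₀(218/116)]
    = 2.7807 × [0.001831 + 0.10138] = 0.287 m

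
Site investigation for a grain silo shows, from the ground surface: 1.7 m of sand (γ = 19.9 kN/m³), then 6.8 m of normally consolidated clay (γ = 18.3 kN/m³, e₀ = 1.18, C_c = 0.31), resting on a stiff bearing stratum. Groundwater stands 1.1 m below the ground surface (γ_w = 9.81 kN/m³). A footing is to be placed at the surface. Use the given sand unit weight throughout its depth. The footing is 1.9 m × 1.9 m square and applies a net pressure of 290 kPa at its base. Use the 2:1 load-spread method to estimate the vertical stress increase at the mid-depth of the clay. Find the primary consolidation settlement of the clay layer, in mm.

Mid-depth of clay below the ground surface: z = 1.7 + 6.8/2 = 5.1 m.
Total vertical stress at mid-clay: σ_v = 19.9×1.7 + 18.3×3.4 = 96.05 kPa.
Pore pressure: u = 9.81×(5.1 − 1.1) = 39.24 kPa.
Initial effective stress: σ'_0 = σ_v − u = 96.05 − 39.24 = 56.81 kPa.
Stress increase at mid-clay by the 2:1 spreading method:
Δσ = qBL/((B+z)(L+z)) = 290×1.9×1.9/((1.9+5.1)(1.9+5.1)) = 21.365 kPa
Final effective stress: σ'_f = σ'_0 + Δσ = 56.81 + 21.365 = 78.175 kPa.
Normally consolidated clay, so the full stress increment lies on the virgin compression line:
S_c = C_c·H/(1+e₀)·log₁₀(σ'_f/σ'_0) = 0.31×6.8/(1+1.18)×log₁₀(78.175/56.81)
    = 0.96697 × 0.13864 = 0.1341 m

S_c ≈ 134 mm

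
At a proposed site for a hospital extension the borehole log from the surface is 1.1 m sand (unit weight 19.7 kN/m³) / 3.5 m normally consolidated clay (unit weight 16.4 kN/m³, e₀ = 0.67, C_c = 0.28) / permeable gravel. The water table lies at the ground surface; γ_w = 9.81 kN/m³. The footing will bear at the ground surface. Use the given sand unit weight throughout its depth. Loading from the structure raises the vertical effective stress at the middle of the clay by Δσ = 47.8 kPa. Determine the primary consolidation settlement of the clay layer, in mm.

Mid-depth of clay below the ground surface: z = 1.1 + 3.5/2 = 2.85 m.
Total vertical stress at mid-clay: σ_v = 19.7×1.1 + 16.4×1.75 = 50.37 kPa.
Pore pressure: u = 9.81×(2.85 − 0) = 27.959 kPa.
Initial effective stress: σ'_0 = σ_v − u = 50.37 − 27.959 = 22.411 kPa.
Final effective stress: σ'_f = σ'_0 + Δσ = 22.411 + 47.8 = 70.211 kPa.
Normally consolidated clay, so the full stress increment lies on the virgin compression line:
S_c = C_c·H/(1+e₀)·log₁₀(σ'_f/σ'_0) = 0.28×3.5/(1+0.67)×log₁₀(70.211/22.411)
    = 0.58683 × 0.49594 = 0.291 m

S_c ≈ 291 mm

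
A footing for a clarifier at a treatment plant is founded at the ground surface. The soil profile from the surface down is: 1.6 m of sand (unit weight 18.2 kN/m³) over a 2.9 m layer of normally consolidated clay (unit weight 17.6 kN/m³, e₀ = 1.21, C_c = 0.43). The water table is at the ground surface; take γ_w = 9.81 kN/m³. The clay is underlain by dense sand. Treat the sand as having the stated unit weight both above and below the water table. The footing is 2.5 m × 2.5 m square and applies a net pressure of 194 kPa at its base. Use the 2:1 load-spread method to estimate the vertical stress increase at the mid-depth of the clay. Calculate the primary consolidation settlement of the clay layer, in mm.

Mid-depth of clay below the ground surface: z = 1.6 + 2.9/2 = 3.05 m.
Total vertical stress at mid-clay: σ_v = 18.2×1.6 + 17.6×1.45 = 54.64 kPa.
Pore pressure: u = 9.81×(3.05 − 0) = 29.921 kPa.
Initial effective stress: σ'_0 = σ_v − u = 54.64 − 29.921 = 24.719 kPa.
Stress increase at mid-clay by the 2:1 spreading method:
Δσ = qBL/((B+z)(L+z)) = 194×2.5×2.5/((2.5+3.05)(2.5+3.05)) = 39.364 kPa
Final effective stress: σ'_f = σ'_0 + Δσ = 24.719 + 39.364 = 64.083 kPa.
Normally consolidated clay, so the full stress increment lies on the virgin compression line:
S_c = C_c·H/(1+e₀)·log₁₀(σ'_f/σ'_0) = 0.43×2.9/(1+1.21)×log₁₀(64.083/24.719)
    = 0.56425 × 0.41371 = 0.2334 m

S_c ≈ 233 mm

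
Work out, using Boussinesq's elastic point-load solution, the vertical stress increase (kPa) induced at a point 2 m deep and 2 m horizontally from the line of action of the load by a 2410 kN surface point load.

Boussinesq vertical stress below a point load on an elastic half-space:
Δσ_z = 3P/(2πz²) · [1 + (r/z)²]^(−5/2)
r/z = 2/2 = 1; [1+(r/z)²]^(−5/2) = 0.17678.
Δσ_z = 3×2410/(2π×2²) × 0.17678 = 287.67 × 0.17678 = 50.85 kPa

Δσ_z ≈ 50.9 kPa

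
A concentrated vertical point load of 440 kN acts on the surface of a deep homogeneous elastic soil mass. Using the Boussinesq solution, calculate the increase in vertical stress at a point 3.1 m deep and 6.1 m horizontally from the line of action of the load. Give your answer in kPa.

Δσ_z ≈ 0.417 kPa

Boussinesq vertical stress below a point load on an elastic half-space:
Δσ_z = 3P/(2πz²) · [1 + (r/z)²]^(−5/2)
r/z = 6.1/3.1 = 1.9677; [1+(r/z)²]^(−5/2) = 0.019087.
Δσ_z = 3×440/(2π×3.1²) × 0.019087 = 21.861 × 0.019087 = 0.4173 kPa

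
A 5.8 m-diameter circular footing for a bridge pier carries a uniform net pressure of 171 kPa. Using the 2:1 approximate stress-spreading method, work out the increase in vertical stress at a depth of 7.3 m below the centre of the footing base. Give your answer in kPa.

Δσ_z ≈ 33.5 kPa

By the 2:1 method the load spreads at 1 horizontal : 2 vertical, so at depth z the loaded area has grown by z in each plan dimension:
Δσ ≈ qD²/(D+z)² = 171×5.8²/(5.8+7.3)² = 33.52 kPa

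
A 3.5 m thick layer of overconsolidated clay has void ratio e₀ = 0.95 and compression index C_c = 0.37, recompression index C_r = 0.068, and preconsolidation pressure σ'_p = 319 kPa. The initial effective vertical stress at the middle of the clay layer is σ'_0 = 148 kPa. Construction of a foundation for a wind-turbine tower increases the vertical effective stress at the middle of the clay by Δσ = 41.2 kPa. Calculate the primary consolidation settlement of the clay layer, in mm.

S_c ≈ 13 mm

Final effective stress: σ'_f = 148 + 41.2 = 189.2 kPa.
σ'_f = 189.2 ≤ σ'_p = 319 kPa, so the clay remains overconsolidated and only the recompression index applies:
S_c = C_r·H/(1+e₀)·log₁₀(σ'_f/σ'_0) = 0.068×3.5/1.95×log₁₀(189.2/148)
    = 0.12205 × 0.10666 = 0.01302 m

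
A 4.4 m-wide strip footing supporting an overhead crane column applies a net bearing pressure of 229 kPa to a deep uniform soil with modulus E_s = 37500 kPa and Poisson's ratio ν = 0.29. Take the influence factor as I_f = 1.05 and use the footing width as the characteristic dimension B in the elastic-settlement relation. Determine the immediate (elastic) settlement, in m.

S_e ≈ 0.0258 m

Immediate (elastic) settlement: S_e = q·B·(1−ν²)/E_s · I_f.
S_e = 229 × 4.4 × (1 − 0.29²) / 37500 × 1.05
    = 229 × 4.4 × 0.9159 / 37500 × 1.05
    = 0.02584 m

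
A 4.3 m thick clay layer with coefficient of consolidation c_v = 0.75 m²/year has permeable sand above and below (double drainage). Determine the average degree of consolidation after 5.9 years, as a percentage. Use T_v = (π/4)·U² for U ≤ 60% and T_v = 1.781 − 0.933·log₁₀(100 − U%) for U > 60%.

U ≈ 92.4 %

Drainage path length: H_d = H/2 = 2.15 m (double drainage).
T_v = c_v·t/H_d² = 0.75×5.9/2.15² = 0.95727.
T_v = 0.95727 corresponds to the U > 60% branch:
U = 1 − 10^((1.781 − T_v)/0.933)/100 = 0.9236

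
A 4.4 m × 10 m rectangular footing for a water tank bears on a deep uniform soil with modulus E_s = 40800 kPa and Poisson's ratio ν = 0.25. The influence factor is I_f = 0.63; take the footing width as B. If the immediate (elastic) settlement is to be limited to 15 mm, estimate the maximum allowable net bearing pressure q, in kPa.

q ≈ 235 kPa

S_e = q·B·(1−ν²)/E_s · I_f  ⇒  q = S_e·E_s / (B·(1−ν²)·I_f).
q = 0.015 × 40800 / (4.4 × 0.9375 × 0.63) = 235.5 kPa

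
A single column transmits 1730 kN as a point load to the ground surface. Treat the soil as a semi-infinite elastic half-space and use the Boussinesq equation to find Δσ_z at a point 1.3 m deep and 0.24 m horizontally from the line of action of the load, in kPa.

Δσ_z ≈ 449 kPa

Boussinesq vertical stress below a point load on an elastic half-space:
Δσ_z = 3P/(2πz²) · [1 + (r/z)²]^(−5/2)
r/z = 0.24/1.3 = 0.18462; [1+(r/z)²]^(−5/2) = 0.91963.
Δσ_z = 3×1730/(2π×1.3²) × 0.91963 = 488.77 × 0.91963 = 449.5 kPa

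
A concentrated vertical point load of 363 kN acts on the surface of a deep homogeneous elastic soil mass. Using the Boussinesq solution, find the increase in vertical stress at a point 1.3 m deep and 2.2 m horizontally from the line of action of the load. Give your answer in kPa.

Boussinesq vertical stress below a point load on an elastic half-space:
Δσ_z = 3P/(2πz²) · [1 + (r/z)²]^(−5/2)
r/z = 2.2/1.3 = 1.6923; [1+(r/z)²]^(−5/2) = 0.034075.
Δσ_z = 3×363/(2π×1.3²) × 0.034075 = 102.56 × 0.034075 = 3.495 kPa

Δσ_z ≈ 3.49 kPa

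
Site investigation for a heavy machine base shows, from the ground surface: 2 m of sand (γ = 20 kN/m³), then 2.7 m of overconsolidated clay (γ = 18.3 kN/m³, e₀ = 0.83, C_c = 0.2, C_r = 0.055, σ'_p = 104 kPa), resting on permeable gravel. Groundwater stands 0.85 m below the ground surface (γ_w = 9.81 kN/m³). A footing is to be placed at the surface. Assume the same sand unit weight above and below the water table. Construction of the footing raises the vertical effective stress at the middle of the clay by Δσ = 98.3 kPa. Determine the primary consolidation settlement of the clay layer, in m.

S_c ≈ 0.0702 m

Mid-depth of clay below the ground surface: z = 2 + 2.7/2 = 3.35 m.
Total vertical stress at mid-clay: σ_v = 20×2 + 18.3×1.35 = 64.705 kPa.
Pore pressure: u = 9.81×(3.35 − 0.85) = 24.525 kPa.
Initial effective stress: σ'_0 = σ_v − u = 64.705 − 24.525 = 40.18 kPa.
Final effective stress: σ'_f = 40.18 + 98.3 = 138.48 kPa.
σ'_f = 138.48 > σ'_p = 104 kPa, so the stress path crosses the preconsolidation pressure — recompression up to σ'_p, then virgin compression beyond:
S_c = H/(1+e₀)·[C_r·log₁₀(σ'_p/σ'_0) + C_c·log₁₀(σ'_f/σ'_p)]
    = 2.7/1.83 × [0.055×log₁₀(104/40.18) + 0.2×log₁₀(138.48/104)]
    = 1.4754 × [0.022716 + 0.024871] = 0.07021 m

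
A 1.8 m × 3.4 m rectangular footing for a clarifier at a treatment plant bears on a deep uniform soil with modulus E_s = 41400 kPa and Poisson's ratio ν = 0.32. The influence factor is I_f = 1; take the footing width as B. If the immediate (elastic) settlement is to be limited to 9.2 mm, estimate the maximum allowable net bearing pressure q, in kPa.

q ≈ 236 kPa

S_e = q·B·(1−ν²)/E_s · I_f  ⇒  q = S_e·E_s / (B·(1−ν²)·I_f).
q = 0.0092 × 41400 / (1.8 × 0.8976 × 1) = 235.7 kPa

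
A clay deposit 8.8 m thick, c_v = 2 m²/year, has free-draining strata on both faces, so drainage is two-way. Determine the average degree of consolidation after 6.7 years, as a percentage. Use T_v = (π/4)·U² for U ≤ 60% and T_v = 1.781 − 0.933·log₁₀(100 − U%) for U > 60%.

U ≈ 85.3 %

Drainage path length: H_d = H/2 = 4.4 m (double drainage).
T_v = c_v·t/H_d² = 2×6.7/4.4² = 0.69215.
T_v = 0.69215 corresponds to the U > 60% branch:
U = 1 − 10^((1.781 − T_v)/0.933)/100 = 0.8531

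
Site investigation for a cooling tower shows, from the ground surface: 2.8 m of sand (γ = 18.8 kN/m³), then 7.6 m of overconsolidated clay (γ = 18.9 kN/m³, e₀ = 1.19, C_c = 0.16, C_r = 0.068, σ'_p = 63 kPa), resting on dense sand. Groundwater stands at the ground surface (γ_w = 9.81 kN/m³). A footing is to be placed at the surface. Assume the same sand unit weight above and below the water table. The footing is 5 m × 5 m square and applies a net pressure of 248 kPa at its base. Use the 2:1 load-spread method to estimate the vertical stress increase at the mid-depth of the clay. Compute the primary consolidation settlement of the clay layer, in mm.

S_c ≈ 130 mm

Mid-depth of clay below the ground surface: z = 2.8 + 7.6/2 = 6.6 m.
Total vertical stress at mid-clay: σ_v = 18.8×2.8 + 18.9×3.8 = 124.46 kPa.
Pore pressure: u = 9.81×(6.6 − 0) = 64.746 kPa.
Initial effective stress: σ'_0 = σ_v − u = 124.46 − 64.746 = 59.714 kPa.
Stress increase at mid-clay by the 2:1 spreading method:
Δσ = qBL/((B+z)(L+z)) = 248×5×5/((5+6.6)(5+6.6)) = 46.076 kPa
Final effective stress: σ'_f = 59.714 + 46.076 = 105.79 kPa.
σ'_f = 105.79 > σ'_p = 63 kPa, so the stress path crosses the preconsolidation pressure — recompression up to σ'_p, then virgin compression beyond:
S_c = H/(1+e₀)·[C_r·log₁₀(σ'_p/σ'_0) + C_c·log₁₀(σ'_f/σ'_p)]
    = 7.6/2.19 × [0.068×log₁₀(63/59.714) + 0.16×log₁₀(105.79/63)]
    = 3.4703 × [0.001582 + 0.036017] = 0.1305 m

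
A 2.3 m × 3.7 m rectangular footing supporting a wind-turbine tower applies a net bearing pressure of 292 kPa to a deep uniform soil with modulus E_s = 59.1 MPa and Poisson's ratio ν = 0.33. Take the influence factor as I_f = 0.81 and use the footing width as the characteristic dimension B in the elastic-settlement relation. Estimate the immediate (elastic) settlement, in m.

Immediate (elastic) settlement: S_e = q·B·(1−ν²)/E_s · I_f.
E_s = 59.1 MPa = 59100 kPa.
S_e = 292 × 2.3 × (1 − 0.33²) / 59100 × 0.81
    = 292 × 2.3 × 0.8911 / 59100 × 0.81
    = 0.008202 m

S_e ≈ 0.0082 m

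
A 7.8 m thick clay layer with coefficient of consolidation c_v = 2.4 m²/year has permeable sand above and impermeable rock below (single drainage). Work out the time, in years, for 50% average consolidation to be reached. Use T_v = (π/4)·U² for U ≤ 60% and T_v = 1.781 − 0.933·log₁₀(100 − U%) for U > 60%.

Drainage path length: H_d = H = 7.8 m (single drainage).
U ≤ 60%: T_v = (π/4)·U² = (π/4)×0.5² = 0.19635.
t = T_v·H_d²/c_v = 0.19635×7.8²/2.4 = 4.977 years.

t ≈ 4.98 years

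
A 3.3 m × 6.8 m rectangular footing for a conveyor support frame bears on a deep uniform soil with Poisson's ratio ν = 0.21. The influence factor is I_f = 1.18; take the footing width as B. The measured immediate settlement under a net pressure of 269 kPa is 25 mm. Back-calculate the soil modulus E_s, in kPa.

E_s ≈ 40100 kPa

S_e = q·B·(1−ν²)/E_s · I_f  ⇒  E_s = q·B·(1−ν²)·I_f / S_e.
E_s = 269 × 3.3 × 0.9559 × 1.18 / 0.025 = 40050 kPa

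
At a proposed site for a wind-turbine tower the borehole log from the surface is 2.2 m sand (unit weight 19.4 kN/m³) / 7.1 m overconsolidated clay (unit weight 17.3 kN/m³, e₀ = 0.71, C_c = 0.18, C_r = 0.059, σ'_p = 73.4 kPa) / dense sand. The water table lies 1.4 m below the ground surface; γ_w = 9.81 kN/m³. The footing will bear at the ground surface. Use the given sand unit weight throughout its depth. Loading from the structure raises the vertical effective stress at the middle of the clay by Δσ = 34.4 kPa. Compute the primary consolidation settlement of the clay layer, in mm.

Mid-depth of clay below the ground surface: z = 2.2 + 7.1/2 = 5.75 m.
Total vertical stress at mid-clay: σ_v = 19.4×2.2 + 17.3×3.55 = 104.09 kPa.
Pore pressure: u = 9.81×(5.75 − 1.4) = 42.673 kPa.
Initial effective stress: σ'_0 = σ_v − u = 104.09 − 42.673 = 61.417 kPa.
Final effective stress: σ'_f = 61.417 + 34.4 = 95.817 kPa.
σ'_f = 95.817 > σ'_p = 73.4 kPa, so the stress path crosses the preconsolidation pressure — recompression up to σ'_p, then virgin compression beyond:
S_c = H/(1+e₀)·[C_r·log₁₀(σ'_p/σ'_0) + C_c·log₁₀(σ'_f/σ'_p)]
    = 7.1/1.71 × [0.059×log₁₀(73.4/61.417) + 0.18×log₁₀(95.817/73.4)]
    = 4.152 × [0.004567 + 0.020834] = 0.1055 m

S_c ≈ 105 mm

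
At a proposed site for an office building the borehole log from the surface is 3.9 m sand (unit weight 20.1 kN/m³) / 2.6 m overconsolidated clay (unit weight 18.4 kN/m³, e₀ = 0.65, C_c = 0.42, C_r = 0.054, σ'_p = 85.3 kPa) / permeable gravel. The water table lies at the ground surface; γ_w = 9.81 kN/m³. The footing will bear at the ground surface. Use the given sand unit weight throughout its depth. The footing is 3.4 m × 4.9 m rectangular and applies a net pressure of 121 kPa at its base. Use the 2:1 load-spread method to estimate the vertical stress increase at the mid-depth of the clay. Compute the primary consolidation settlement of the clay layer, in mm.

Mid-depth of clay below the ground surface: z = 3.9 + 2.6/2 = 5.2 m.
Total vertical stress at mid-clay: σ_v = 20.1×3.9 + 18.4×1.3 = 102.31 kPa.
Pore pressure: u = 9.81×(5.2 − 0) = 51.012 kPa.
Initial effective stress: σ'_0 = σ_v − u = 102.31 − 51.012 = 51.298 kPa.
Stress increase at mid-clay by the 2:1 spreading method:
Δσ = qBL/((B+z)(L+z)) = 121×3.4×4.9/((3.4+5.2)(4.9+5.2)) = 23.208 kPa
Final effective stress: σ'_f = 51.298 + 23.208 = 74.506 kPa.
σ'_f = 74.506 ≤ σ'_p = 85.3 kPa, so the clay remains overconsolidated and only the recompression index applies:
S_c = C_r·H/(1+e₀)·log₁₀(σ'_f/σ'_0) = 0.054×2.6/1.65×log₁₀(74.506/51.298)
    = 0.085093 × 0.16209 = 0.01379 m

S_c ≈ 13.8 mm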